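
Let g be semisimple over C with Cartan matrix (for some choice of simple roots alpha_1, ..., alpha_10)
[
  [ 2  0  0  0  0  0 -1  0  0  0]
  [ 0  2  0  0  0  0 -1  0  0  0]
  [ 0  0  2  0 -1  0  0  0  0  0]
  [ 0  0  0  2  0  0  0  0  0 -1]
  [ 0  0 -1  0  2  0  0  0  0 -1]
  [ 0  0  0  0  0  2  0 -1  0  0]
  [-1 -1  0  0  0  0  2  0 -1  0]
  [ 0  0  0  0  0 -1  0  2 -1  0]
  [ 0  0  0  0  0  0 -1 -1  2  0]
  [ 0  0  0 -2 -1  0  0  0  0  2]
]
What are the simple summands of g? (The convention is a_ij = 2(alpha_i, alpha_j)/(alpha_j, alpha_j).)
type B_4 ⊕ type D_6

The diagram associated to this matrix has two connected components: the simple roots {alpha_3, alpha_4, alpha_5, alpha_10} form a chain of 4 nodes with a double edge at one end; the terminal node there is the unique short simple root (B_4), and {alpha_1, alpha_2, alpha_6, alpha_7, alpha_8, alpha_9} form a chain of 4 nodes with a fork of two nodes at one end (D_6). A semisimple Lie algebra decomposes uniquely as the direct sum of simple ideals, one per connected component of its Dynkin diagram, so g ≅ B_4 ⊕ D_6 (dimension 36 + 66 = 102).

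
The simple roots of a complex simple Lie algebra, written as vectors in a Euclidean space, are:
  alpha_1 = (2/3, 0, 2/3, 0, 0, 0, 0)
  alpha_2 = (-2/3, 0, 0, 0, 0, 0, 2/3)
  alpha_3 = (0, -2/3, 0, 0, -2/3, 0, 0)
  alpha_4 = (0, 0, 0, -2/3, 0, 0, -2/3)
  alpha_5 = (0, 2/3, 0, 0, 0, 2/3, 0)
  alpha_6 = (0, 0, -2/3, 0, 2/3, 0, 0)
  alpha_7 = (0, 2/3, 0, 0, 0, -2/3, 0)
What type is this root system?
Compute the Cartan integers a_ij = 2(alpha_i, alpha_j)/(alpha_j, alpha_j); the resulting 7x7 Cartan matrix is
[[2, -1, 0, 0, 0, -1, 0], [-1, 2, 0, -1, 0, 0, 0], [0, 0, 2, 0, -1, -1, -1], [0, -1, 0, 2, 0, 0, 0], [0, 0, -1, 0, 2, 0, 0], [-1, 0, -1, 0, 0, 2, 0], [0, 0, -1, 0, 0, 0, 2]].
All simple roots have the same length, so the diagram is simply laced. The associated Dynkin diagram is a chain of 5 nodes with a fork of two nodes at one end (D_7), so the type is D_7 (the algebra so(14)).

D7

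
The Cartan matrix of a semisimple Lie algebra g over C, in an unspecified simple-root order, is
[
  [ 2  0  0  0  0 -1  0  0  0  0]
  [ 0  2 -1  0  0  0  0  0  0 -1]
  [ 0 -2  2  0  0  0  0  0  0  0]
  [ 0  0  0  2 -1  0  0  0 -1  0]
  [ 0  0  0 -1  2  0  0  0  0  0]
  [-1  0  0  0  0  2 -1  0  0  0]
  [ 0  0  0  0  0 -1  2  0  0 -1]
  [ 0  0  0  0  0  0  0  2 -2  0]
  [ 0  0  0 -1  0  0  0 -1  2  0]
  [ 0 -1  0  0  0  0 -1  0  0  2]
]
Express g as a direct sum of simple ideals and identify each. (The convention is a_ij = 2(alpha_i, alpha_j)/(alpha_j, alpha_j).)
The diagram associated to this matrix has two connected components: the simple roots {alpha_4, alpha_5, alpha_8, alpha_9} form a chain of 4 nodes with a double edge at one end; the terminal node there is the unique long simple root (C_4), and {alpha_1, alpha_2, alpha_3, alpha_6, alpha_7, alpha_10} form a chain of 6 nodes with a double edge at one end; the terminal node there is the unique long simple root (C_6). A semisimple Lie algebra decomposes uniquely as the direct sum of simple ideals, one per connected component of its Dynkin diagram, so g ≅ C_4 ⊕ C_6 (dimension 36 + 78 = 114).

type C_4 + type C_6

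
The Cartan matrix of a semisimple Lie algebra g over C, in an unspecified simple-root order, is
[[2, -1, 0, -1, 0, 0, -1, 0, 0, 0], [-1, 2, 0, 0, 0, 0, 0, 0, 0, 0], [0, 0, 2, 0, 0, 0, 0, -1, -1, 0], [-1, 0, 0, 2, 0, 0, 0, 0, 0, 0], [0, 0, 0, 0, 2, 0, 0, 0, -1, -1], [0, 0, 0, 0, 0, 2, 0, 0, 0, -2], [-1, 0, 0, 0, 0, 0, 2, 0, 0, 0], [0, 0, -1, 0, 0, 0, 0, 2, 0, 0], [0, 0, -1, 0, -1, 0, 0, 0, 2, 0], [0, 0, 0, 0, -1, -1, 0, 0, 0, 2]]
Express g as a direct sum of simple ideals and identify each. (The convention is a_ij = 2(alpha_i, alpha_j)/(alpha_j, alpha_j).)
C6 ⊕ D4

The diagram associated to this matrix has two connected components: the simple roots {alpha_3, alpha_5, alpha_6, alpha_8, alpha_9, alpha_10} form a chain of 6 nodes with a double edge at one end; the terminal node there is the unique long simple root (C_6), and {alpha_1, alpha_2, alpha_4, alpha_7} form a chain of 2 nodes with a fork of two nodes at one end (D_4). A semisimple Lie algebra decomposes uniquely as the direct sum of simple ideals, one per connected component of its Dynkin diagram, so g ≅ C_6 ⊕ D_4 (dimension 78 + 28 = 106).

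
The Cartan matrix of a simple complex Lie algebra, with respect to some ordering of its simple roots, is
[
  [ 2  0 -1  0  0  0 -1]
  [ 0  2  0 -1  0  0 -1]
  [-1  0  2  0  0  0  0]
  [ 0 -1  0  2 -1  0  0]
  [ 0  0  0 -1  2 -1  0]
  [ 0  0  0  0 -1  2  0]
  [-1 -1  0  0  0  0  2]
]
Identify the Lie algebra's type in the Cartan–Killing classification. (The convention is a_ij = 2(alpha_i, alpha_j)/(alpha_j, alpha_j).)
The matrix has rank 7 with 2's on the diagonal. Reading the off-diagonal entries as Dynkin edges (a single edge where a_ij = a_ji = -1; a double or triple edge where a_ij * a_ji = 2 or 3), the diagram is a chain of 7 nodes with single edges (A_7). One simple-root ordering that puts it in standard form is (alpha_6, alpha_5, alpha_4, alpha_2, alpha_7, alpha_1, alpha_3). So the algebra is type A_7, i.e. sl(8).

type A_7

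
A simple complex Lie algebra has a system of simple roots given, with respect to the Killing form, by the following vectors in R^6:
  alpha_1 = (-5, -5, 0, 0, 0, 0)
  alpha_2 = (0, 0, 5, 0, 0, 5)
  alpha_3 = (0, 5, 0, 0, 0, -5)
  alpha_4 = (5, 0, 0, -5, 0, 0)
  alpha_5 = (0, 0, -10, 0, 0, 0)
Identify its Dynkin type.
Compute the Cartan integers a_ij = 2(alpha_i, alpha_j)/(alpha_j, alpha_j); the resulting 5x5 Cartan matrix is
[[2, 0, -1, -1, 0], [0, 2, -1, 0, -1], [-1, -1, 2, 0, 0], [-1, 0, 0, 2, 0], [0, -2, 0, 0, 2]].
The roots have two lengths (squared-length ratio 2:1); the short ones are alpha_{1,2,3,4}. The associated Dynkin diagram is a chain of 5 nodes with a double edge at one end; the terminal node there is the unique long simple root (C_5), so the type is C_5 (the algebra sp(10)).

C_5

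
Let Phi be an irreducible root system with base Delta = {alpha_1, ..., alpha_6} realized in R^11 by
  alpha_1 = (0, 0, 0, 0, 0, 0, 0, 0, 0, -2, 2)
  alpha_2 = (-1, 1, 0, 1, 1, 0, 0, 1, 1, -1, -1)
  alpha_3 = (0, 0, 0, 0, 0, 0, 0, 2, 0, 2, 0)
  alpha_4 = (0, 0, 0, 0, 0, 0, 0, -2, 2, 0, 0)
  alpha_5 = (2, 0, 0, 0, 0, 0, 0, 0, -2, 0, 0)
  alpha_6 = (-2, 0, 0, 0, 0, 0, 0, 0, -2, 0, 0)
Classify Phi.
Compute the Cartan integers a_ij = 2(alpha_i, alpha_j)/(alpha_j, alpha_j); the resulting 6x6 Cartan matrix is
[[2, 0, -1, 0, 0, 0], [0, 2, 0, 0, -1, 0], [-1, 0, 2, -1, 0, 0], [0, 0, -1, 2, -1, -1], [0, -1, 0, -1, 2, 0], [0, 0, 0, -1, 0, 2]].
All simple roots have the same length, so the diagram is simply laced. The associated Dynkin diagram is a chain of 5 nodes with one extra node attached to the third node from one end (E_6), so the type is E_6.

E6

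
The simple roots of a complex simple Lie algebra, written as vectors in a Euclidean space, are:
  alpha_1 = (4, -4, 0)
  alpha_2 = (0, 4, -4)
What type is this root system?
A2

Compute the Cartan integers a_ij = 2(alpha_i, alpha_j)/(alpha_j, alpha_j); the resulting 2x2 Cartan matrix is
[[2, -1], [-1, 2]].
All simple roots have the same length, so the diagram is simply laced. The associated Dynkin diagram is a chain of 2 nodes with single edges (A_2), so the type is A_2 (the algebra sl(3)).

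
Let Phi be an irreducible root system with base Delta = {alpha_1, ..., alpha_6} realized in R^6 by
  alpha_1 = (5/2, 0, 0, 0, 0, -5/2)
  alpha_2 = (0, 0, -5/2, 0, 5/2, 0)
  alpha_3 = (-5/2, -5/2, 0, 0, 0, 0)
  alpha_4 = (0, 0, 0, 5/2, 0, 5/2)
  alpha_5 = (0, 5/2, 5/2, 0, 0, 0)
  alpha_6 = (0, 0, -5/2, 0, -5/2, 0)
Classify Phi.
D_6

Compute the Cartan integers a_ij = 2(alpha_i, alpha_j)/(alpha_j, alpha_j); the resulting 6x6 Cartan matrix is
[[2, 0, -1, -1, 0, 0], [0, 2, 0, 0, -1, 0], [-1, 0, 2, 0, -1, 0], [-1, 0, 0, 2, 0, 0], [0, -1, -1, 0, 2, -1], [0, 0, 0, 0, -1, 2]].
All simple roots have the same length, so the diagram is simply laced. The associated Dynkin diagram is a chain of 4 nodes with a fork of two nodes at one end (D_6), so the type is D_6 (the algebra so(12)).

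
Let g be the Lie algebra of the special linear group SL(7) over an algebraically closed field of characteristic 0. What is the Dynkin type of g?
A6

This is sl(7), which has dimension 7^2 - 1 = 48 and rank 7 - 1 = 6 (a Cartan subalgebra is the diagonal traceless matrices). In the classification of classical Lie algebras, the special linear algebra sl(n+1) has type A_n; here n = 6, so the Dynkin diagram is a chain of 6 nodes with single edges (A_6). Hence the type is A_6.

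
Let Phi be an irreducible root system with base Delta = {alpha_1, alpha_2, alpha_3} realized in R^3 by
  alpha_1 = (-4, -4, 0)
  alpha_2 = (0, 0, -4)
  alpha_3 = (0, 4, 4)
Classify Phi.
B3

Compute the Cartan integers a_ij = 2(alpha_i, alpha_j)/(alpha_j, alpha_j); the resulting 3x3 Cartan matrix is
[[2, 0, -1], [0, 2, -1], [-1, -2, 2]].
The roots have two lengths (squared-length ratio 2:1); the short ones are alpha_{2}. The associated Dynkin diagram is a chain of 3 nodes with a double edge at one end; the terminal node there is the unique short simple root (B_3), so the type is B_3 (the algebra so(7)).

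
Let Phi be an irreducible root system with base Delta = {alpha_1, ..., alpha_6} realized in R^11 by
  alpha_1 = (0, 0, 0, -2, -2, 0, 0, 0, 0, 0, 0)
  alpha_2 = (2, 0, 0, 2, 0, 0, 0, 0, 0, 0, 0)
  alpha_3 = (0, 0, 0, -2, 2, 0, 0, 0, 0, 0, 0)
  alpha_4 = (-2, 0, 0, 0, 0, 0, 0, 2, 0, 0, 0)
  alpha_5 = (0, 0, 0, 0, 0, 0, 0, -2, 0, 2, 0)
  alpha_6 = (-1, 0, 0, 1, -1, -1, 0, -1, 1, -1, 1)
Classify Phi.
E6

Compute the Cartan integers a_ij = 2(alpha_i, alpha_j)/(alpha_j, alpha_j); the resulting 6x6 Cartan matrix is
[[2, -1, 0, 0, 0, 0], [-1, 2, -1, -1, 0, 0], [0, -1, 2, 0, 0, -1], [0, -1, 0, 2, -1, 0], [0, 0, 0, -1, 2, 0], [0, 0, -1, 0, 0, 2]].
All simple roots have the same length, so the diagram is simply laced. The associated Dynkin diagram is a chain of 5 nodes with one extra node attached to the third node from one end (E_6), so the type is E_6.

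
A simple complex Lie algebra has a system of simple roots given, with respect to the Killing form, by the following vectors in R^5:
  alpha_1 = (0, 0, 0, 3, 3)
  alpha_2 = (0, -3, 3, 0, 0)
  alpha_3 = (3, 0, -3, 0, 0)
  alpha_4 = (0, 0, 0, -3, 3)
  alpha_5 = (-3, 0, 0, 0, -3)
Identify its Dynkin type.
Compute the Cartan integers a_ij = 2(alpha_i, alpha_j)/(alpha_j, alpha_j); the resulting 5x5 Cartan matrix is
[[2, 0, 0, 0, -1], [0, 2, -1, 0, 0], [0, -1, 2, 0, -1], [0, 0, 0, 2, -1], [-1, 0, -1, -1, 2]].
All simple roots have the same length, so the diagram is simply laced. The associated Dynkin diagram is a chain of 3 nodes with a fork of two nodes at one end (D_5), so the type is D_5 (the algebra so(10)).

D_5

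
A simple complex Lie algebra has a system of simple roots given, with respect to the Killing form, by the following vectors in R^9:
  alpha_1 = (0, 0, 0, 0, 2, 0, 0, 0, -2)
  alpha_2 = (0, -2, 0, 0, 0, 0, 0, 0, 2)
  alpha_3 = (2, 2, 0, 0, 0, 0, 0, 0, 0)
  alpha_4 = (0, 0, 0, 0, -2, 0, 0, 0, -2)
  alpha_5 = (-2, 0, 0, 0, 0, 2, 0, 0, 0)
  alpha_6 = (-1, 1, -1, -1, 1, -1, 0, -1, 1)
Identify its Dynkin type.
Compute the Cartan integers a_ij = 2(alpha_i, alpha_j)/(alpha_j, alpha_j); the resulting 6x6 Cartan matrix is
[[2, -1, 0, 0, 0, 0], [-1, 2, -1, -1, 0, 0], [0, -1, 2, 0, -1, 0], [0, -1, 0, 2, 0, -1], [0, 0, -1, 0, 2, 0], [0, 0, 0, -1, 0, 2]].
All simple roots have the same length, so the diagram is simply laced. The associated Dynkin diagram is a chain of 5 nodes with one extra node attached to the third node from one end (E_6), so the type is E_6.

E6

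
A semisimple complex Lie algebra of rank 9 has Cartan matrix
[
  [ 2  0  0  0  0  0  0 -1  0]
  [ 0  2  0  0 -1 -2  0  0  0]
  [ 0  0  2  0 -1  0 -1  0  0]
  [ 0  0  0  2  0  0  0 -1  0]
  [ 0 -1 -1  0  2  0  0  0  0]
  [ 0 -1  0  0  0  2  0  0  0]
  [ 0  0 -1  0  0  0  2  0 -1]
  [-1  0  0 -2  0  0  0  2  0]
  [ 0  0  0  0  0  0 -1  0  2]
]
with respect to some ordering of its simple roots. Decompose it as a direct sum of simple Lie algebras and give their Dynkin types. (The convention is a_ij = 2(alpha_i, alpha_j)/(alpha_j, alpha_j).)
The diagram associated to this matrix has two connected components: the simple roots {alpha_1, alpha_4, alpha_8} form a chain of 3 nodes with a double edge at one end; the terminal node there is the unique short simple root (B_3), and {alpha_2, alpha_3, alpha_5, alpha_6, alpha_7, alpha_9} form a chain of 6 nodes with a double edge at one end; the terminal node there is the unique short simple root (B_6). A semisimple Lie algebra decomposes uniquely as the direct sum of simple ideals, one per connected component of its Dynkin diagram, so g ≅ B_3 ⊕ B_6 (dimension 21 + 78 = 99).

B_3 ⊕ B_6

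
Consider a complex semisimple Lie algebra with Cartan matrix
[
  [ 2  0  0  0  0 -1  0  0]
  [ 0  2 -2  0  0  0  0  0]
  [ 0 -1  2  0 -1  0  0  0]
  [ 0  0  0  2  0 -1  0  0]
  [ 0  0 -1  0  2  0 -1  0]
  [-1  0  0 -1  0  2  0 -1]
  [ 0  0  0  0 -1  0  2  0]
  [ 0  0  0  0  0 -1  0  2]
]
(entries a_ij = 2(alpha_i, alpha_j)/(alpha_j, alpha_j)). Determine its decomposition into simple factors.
The diagram associated to this matrix has two connected components: the simple roots {alpha_2, alpha_3, alpha_5, alpha_7} form a chain of 4 nodes with a double edge at one end; the terminal node there is the unique long simple root (C_4), and {alpha_1, alpha_4, alpha_6, alpha_8} form a chain of 2 nodes with a fork of two nodes at one end (D_4). A semisimple Lie algebra decomposes uniquely as the direct sum of simple ideals, one per connected component of its Dynkin diagram, so g ≅ C_4 ⊕ D_4 (dimension 36 + 28 = 64).

type C_4 + type D_4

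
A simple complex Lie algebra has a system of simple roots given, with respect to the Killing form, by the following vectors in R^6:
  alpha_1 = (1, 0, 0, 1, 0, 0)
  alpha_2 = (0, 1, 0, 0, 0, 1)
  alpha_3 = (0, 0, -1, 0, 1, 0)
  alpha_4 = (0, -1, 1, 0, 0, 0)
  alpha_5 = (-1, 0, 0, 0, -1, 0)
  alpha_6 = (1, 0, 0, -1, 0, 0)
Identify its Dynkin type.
Compute the Cartan integers a_ij = 2(alpha_i, alpha_j)/(alpha_j, alpha_j); the resulting 6x6 Cartan matrix is
[[2, 0, 0, 0, -1, 0], [0, 2, 0, -1, 0, 0], [0, 0, 2, -1, -1, 0], [0, -1, -1, 2, 0, 0], [-1, 0, -1, 0, 2, -1], [0, 0, 0, 0, -1, 2]].
All simple roots have the same length, so the diagram is simply laced. The associated Dynkin diagram is a chain of 4 nodes with a fork of two nodes at one end (D_6), so the type is D_6 (the algebra so(12)).

D6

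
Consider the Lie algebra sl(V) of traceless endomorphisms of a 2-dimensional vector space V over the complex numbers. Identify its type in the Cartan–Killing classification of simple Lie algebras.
A_1 (sl(2))

This is sl(2), which has dimension 2^2 - 1 = 3 and rank 2 - 1 = 1 (a Cartan subalgebra is the diagonal traceless matrices). In the classification of classical Lie algebras, the special linear algebra sl(n+1) has type A_n; here n = 1, so the Dynkin diagram is a chain of 1 nodes with single edges (A_1). Hence the type is A_1.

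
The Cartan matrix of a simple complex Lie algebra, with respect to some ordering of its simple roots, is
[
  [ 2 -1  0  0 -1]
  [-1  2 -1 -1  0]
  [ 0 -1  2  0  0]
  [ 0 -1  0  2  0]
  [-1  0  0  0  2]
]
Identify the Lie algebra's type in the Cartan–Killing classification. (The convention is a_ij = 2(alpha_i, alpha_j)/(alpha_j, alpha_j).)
The matrix has rank 5 with 2's on the diagonal. Reading the off-diagonal entries as Dynkin edges (a single edge where a_ij = a_ji = -1; a double or triple edge where a_ij * a_ji = 2 or 3), the diagram is a chain of 3 nodes with a fork of two nodes at one end (D_5). One simple-root ordering that puts it in standard form is (alpha_5, alpha_1, alpha_2, alpha_3, alpha_4). So the algebra is type D_5, i.e. so(10).

D5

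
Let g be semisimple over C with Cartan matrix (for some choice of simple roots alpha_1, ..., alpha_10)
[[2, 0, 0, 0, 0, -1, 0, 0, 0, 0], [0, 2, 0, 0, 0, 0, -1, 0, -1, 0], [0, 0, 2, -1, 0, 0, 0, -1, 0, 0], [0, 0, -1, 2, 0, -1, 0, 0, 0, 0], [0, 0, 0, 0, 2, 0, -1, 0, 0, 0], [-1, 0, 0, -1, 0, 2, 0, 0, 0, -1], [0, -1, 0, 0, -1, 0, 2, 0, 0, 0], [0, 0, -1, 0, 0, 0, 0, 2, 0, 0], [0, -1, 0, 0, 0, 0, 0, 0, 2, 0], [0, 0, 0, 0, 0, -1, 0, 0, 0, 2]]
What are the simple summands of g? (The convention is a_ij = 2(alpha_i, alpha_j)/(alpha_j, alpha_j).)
A4 ⊕ D6

The diagram associated to this matrix has two connected components: the simple roots {alpha_2, alpha_5, alpha_7, alpha_9} form a chain of 4 nodes with single edges (A_4), and {alpha_1, alpha_3, alpha_4, alpha_6, alpha_8, alpha_10} form a chain of 4 nodes with a fork of two nodes at one end (D_6). A semisimple Lie algebra decomposes uniquely as the direct sum of simple ideals, one per connected component of its Dynkin diagram, so g ≅ A_4 ⊕ D_6 (dimension 24 + 66 = 90).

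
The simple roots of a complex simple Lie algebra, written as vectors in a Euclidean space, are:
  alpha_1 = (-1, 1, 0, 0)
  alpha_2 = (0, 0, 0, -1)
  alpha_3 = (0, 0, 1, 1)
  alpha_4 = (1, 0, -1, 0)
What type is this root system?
B_4

Compute the Cartan integers a_ij = 2(alpha_i, alpha_j)/(alpha_j, alpha_j); the resulting 4x4 Cartan matrix is
[[2, 0, 0, -1], [0, 2, -1, 0], [0, -2, 2, -1], [-1, 0, -1, 2]].
The roots have two lengths (squared-length ratio 2:1); the short ones are alpha_{2}. The associated Dynkin diagram is a chain of 4 nodes with a double edge at one end; the terminal node there is the unique short simple root (B_4), so the type is B_4 (the algebra so(9)).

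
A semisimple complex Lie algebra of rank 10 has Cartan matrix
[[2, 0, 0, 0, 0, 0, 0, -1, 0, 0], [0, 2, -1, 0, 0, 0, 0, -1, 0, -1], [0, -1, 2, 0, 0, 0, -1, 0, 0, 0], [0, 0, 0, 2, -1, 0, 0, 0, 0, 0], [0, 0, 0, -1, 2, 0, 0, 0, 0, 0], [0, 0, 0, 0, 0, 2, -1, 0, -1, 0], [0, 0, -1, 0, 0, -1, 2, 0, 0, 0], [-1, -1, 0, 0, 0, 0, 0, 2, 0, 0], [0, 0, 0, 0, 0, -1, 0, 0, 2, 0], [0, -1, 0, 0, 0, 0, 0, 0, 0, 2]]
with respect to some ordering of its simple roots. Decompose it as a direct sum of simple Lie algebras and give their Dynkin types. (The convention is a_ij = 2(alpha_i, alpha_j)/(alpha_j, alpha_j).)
A_2 ⊕ E_8

The diagram associated to this matrix has two connected components: the simple roots {alpha_4, alpha_5} form a chain of 2 nodes with single edges (A_2), and {alpha_1, alpha_2, alpha_3, alpha_6, alpha_7, alpha_8, alpha_9, alpha_10} form a chain of 7 nodes with one extra node attached to the third node from one end (E_8). A semisimple Lie algebra decomposes uniquely as the direct sum of simple ideals, one per connected component of its Dynkin diagram, so g ≅ A_2 ⊕ E_8 (dimension 8 + 248 = 256).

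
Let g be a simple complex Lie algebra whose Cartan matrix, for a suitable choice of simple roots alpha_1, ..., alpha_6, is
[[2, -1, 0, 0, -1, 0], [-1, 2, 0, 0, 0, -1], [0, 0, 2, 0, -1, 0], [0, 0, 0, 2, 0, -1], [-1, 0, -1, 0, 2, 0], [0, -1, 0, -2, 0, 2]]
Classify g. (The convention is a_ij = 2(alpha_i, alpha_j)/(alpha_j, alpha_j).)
The matrix has rank 6 with 2's on the diagonal. Reading the off-diagonal entries as Dynkin edges (a single edge where a_ij = a_ji = -1; a double or triple edge where a_ij * a_ji = 2 or 3), the diagram is a chain of 6 nodes with a double edge at one end; the terminal node there is the unique short simple root (B_6). One simple-root ordering that puts it in standard form is (alpha_3, alpha_5, alpha_1, alpha_2, alpha_6, alpha_4). So the algebra is type B_6, i.e. so(13).

B6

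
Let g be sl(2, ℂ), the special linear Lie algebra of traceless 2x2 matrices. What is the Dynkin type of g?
A_1 (sl(2))

This is sl(2), which has dimension 2^2 - 1 = 3 and rank 2 - 1 = 1 (a Cartan subalgebra is the diagonal traceless matrices). In the classification of classical Lie algebras, the special linear algebra sl(n+1) has type A_n; here n = 1, so the Dynkin diagram is a chain of 1 nodes with single edges (A_1). Hence the type is A_1.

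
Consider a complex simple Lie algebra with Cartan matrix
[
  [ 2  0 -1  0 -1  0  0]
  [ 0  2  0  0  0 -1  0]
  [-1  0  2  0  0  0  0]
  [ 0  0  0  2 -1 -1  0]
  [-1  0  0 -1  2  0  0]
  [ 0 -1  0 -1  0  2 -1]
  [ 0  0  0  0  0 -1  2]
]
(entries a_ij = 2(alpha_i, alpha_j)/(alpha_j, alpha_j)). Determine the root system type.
The matrix has rank 7 with 2's on the diagonal. Reading the off-diagonal entries as Dynkin edges (a single edge where a_ij = a_ji = -1; a double or triple edge where a_ij * a_ji = 2 or 3), the diagram is a chain of 5 nodes with a fork of two nodes at one end (D_7). One simple-root ordering that puts it in standard form is (alpha_3, alpha_1, alpha_5, alpha_4, alpha_6, alpha_7, alpha_2). So the algebra is type D_7, i.e. so(14).

D_7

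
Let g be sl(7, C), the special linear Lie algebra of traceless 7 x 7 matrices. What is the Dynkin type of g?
This is sl(7), which has dimension 7^2 - 1 = 48 and rank 7 - 1 = 6 (a Cartan subalgebra is the diagonal traceless matrices). In the classification of classical Lie algebras, the special linear algebra sl(n+1) has type A_n; here n = 6, so the Dynkin diagram is a chain of 6 nodes with single edges (A_6). Hence the type is A_6.

A_6 (sl(7))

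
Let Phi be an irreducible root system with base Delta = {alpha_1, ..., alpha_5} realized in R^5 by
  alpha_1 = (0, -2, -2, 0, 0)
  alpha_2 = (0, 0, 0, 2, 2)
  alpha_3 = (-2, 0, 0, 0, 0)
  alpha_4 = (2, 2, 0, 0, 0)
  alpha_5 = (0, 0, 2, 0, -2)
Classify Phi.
Compute the Cartan integers a_ij = 2(alpha_i, alpha_j)/(alpha_j, alpha_j); the resulting 5x5 Cartan matrix is
[[2, 0, 0, -1, -1], [0, 2, 0, 0, -1], [0, 0, 2, -1, 0], [-1, 0, -2, 2, 0], [-1, -1, 0, 0, 2]].
The roots have two lengths (squared-length ratio 2:1); the short ones are alpha_{3}. The associated Dynkin diagram is a chain of 5 nodes with a double edge at one end; the terminal node there is the unique short simple root (B_5), so the type is B_5 (the algebra so(11)).

B5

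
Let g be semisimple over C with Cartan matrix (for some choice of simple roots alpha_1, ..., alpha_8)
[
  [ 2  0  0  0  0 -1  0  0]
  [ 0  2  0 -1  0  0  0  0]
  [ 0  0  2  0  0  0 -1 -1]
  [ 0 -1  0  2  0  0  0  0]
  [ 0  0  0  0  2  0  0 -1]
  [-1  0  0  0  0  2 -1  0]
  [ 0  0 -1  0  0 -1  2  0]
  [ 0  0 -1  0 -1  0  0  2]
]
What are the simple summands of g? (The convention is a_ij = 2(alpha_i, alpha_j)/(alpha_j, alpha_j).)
The diagram associated to this matrix has two connected components: the simple roots {alpha_2, alpha_4} form a chain of 2 nodes with single edges (A_2), and {alpha_1, alpha_3, alpha_5, alpha_6, alpha_7, alpha_8} form a chain of 6 nodes with single edges (A_6). A semisimple Lie algebra decomposes uniquely as the direct sum of simple ideals, one per connected component of its Dynkin diagram, so g ≅ A_2 ⊕ A_6 (dimension 8 + 48 = 56).

A_2 ⊕ A_6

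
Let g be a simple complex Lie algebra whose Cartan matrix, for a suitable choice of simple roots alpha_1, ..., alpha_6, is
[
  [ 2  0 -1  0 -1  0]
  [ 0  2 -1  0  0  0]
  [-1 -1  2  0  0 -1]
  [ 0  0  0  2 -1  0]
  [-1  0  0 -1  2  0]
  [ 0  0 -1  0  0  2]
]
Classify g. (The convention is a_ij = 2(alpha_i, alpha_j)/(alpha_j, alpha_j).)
D_6

The matrix has rank 6 with 2's on the diagonal. Reading the off-diagonal entries as Dynkin edges (a single edge where a_ij = a_ji = -1; a double or triple edge where a_ij * a_ji = 2 or 3), the diagram is a chain of 4 nodes with a fork of two nodes at one end (D_6). One simple-root ordering that puts it in standard form is (alpha_4, alpha_5, alpha_1, alpha_3, alpha_2, alpha_6). So the algebra is type D_6, i.e. so(12).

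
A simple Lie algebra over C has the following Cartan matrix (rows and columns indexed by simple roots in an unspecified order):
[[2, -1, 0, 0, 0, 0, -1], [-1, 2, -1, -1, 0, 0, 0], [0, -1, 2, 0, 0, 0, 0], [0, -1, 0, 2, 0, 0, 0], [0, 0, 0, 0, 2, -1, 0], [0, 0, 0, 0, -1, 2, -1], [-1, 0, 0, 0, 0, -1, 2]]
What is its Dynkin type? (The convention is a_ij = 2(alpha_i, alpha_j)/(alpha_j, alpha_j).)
type D_7

The matrix has rank 7 with 2's on the diagonal. Reading the off-diagonal entries as Dynkin edges (a single edge where a_ij = a_ji = -1; a double or triple edge where a_ij * a_ji = 2 or 3), the diagram is a chain of 5 nodes with a fork of two nodes at one end (D_7). One simple-root ordering that puts it in standard form is (alpha_5, alpha_6, alpha_7, alpha_1, alpha_2, alpha_4, alpha_3). So the algebra is type D_7, i.e. so(14).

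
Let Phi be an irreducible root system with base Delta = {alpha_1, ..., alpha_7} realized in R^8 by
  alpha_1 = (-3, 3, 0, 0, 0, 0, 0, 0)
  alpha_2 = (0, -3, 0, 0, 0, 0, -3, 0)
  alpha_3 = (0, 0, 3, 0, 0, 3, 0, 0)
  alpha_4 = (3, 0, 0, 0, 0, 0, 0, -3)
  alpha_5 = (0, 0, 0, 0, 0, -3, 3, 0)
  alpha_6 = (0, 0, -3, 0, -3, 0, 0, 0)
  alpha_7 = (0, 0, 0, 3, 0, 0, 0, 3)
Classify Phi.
A_7 (sl(8))

Compute the Cartan integers a_ij = 2(alpha_i, alpha_j)/(alpha_j, alpha_j); the resulting 7x7 Cartan matrix is
[[2, -1, 0, -1, 0, 0, 0], [-1, 2, 0, 0, -1, 0, 0], [0, 0, 2, 0, -1, -1, 0], [-1, 0, 0, 2, 0, 0, -1], [0, -1, -1, 0, 2, 0, 0], [0, 0, -1, 0, 0, 2, 0], [0, 0, 0, -1, 0, 0, 2]].
All simple roots have the same length, so the diagram is simply laced. The associated Dynkin diagram is a chain of 7 nodes with single edges (A_7), so the type is A_7 (the algebra sl(8)).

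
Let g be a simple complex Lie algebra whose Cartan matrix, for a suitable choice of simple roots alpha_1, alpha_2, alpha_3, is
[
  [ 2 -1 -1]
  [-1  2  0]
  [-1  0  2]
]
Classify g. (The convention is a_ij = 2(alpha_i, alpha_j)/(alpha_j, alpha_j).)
type A_3

The matrix has rank 3 with 2's on the diagonal. Reading the off-diagonal entries as Dynkin edges (a single edge where a_ij = a_ji = -1; a double or triple edge where a_ij * a_ji = 2 or 3), the diagram is a chain of 3 nodes with single edges (A_3). One simple-root ordering that puts it in standard form is (alpha_3, alpha_1, alpha_2). So the algebra is type A_3, i.e. sl(4).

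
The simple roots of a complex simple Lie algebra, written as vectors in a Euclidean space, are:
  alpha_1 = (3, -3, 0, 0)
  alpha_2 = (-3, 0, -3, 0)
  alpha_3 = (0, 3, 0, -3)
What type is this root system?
Compute the Cartan integers a_ij = 2(alpha_i, alpha_j)/(alpha_j, alpha_j); the resulting 3x3 Cartan matrix is
[[2, -1, -1], [-1, 2, 0], [-1, 0, 2]].
All simple roots have the same length, so the diagram is simply laced. The associated Dynkin diagram is a chain of 3 nodes with single edges (A_3), so the type is A_3 (the algebra sl(4)).

A3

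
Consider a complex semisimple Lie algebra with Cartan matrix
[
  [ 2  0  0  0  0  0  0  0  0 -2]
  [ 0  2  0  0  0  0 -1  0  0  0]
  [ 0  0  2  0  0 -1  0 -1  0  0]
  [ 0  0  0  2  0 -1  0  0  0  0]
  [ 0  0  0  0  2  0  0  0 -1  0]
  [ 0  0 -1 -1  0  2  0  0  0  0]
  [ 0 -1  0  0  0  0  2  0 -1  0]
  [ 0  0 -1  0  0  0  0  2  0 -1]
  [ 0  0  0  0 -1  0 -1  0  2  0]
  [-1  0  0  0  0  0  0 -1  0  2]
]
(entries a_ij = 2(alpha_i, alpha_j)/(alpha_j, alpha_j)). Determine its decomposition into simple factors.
The diagram associated to this matrix has two connected components: the simple roots {alpha_2, alpha_5, alpha_7, alpha_9} form a chain of 4 nodes with single edges (A_4), and {alpha_1, alpha_3, alpha_4, alpha_6, alpha_8, alpha_10} form a chain of 6 nodes with a double edge at one end; the terminal node there is the unique long simple root (C_6). A semisimple Lie algebra decomposes uniquely as the direct sum of simple ideals, one per connected component of its Dynkin diagram, so g ≅ A_4 ⊕ C_6 (dimension 24 + 78 = 102).

A_4 ⊕ C_6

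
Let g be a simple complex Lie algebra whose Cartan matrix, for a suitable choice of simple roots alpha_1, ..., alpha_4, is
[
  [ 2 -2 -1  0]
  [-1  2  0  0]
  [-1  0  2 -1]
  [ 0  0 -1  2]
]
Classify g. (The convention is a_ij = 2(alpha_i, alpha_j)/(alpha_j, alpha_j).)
The matrix has rank 4 with 2's on the diagonal. Reading the off-diagonal entries as Dynkin edges (a single edge where a_ij = a_ji = -1; a double or triple edge where a_ij * a_ji = 2 or 3), the diagram is a chain of 4 nodes with a double edge at one end; the terminal node there is the unique short simple root (B_4). One simple-root ordering that puts it in standard form is (alpha_4, alpha_3, alpha_1, alpha_2). So the algebra is type B_4, i.e. so(9).

B4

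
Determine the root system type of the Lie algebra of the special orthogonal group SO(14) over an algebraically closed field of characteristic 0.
D_7 (so(14))

This is so(14) with 14 even, which has dimension 14(14-1)/2 = 91 and rank 14/2 = 7. In the classification of classical Lie algebras, the orthogonal algebra so(2n) in an even number of variables has type D_n; here n = 7, so the Dynkin diagram is a chain of 5 nodes with a fork of two nodes at one end (D_7). Hence the type is D_7.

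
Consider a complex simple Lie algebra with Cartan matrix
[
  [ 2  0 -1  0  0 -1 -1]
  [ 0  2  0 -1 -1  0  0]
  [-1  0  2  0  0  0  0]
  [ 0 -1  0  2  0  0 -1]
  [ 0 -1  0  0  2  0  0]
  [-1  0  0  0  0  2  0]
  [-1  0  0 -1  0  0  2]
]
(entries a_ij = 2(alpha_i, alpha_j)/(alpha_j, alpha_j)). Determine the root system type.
The matrix has rank 7 with 2's on the diagonal. Reading the off-diagonal entries as Dynkin edges (a single edge where a_ij = a_ji = -1; a double or triple edge where a_ij * a_ji = 2 or 3), the diagram is a chain of 5 nodes with a fork of two nodes at one end (D_7). One simple-root ordering that puts it in standard form is (alpha_5, alpha_2, alpha_4, alpha_7, alpha_1, alpha_6, alpha_3). So the algebra is type D_7, i.e. so(14).

D_7 (so(14))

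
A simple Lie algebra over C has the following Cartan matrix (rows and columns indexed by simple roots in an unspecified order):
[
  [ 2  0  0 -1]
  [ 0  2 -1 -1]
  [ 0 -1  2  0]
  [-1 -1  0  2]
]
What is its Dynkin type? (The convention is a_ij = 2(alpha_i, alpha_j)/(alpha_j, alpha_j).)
type A_4

The matrix has rank 4 with 2's on the diagonal. Reading the off-diagonal entries as Dynkin edges (a single edge where a_ij = a_ji = -1; a double or triple edge where a_ij * a_ji = 2 or 3), the diagram is a chain of 4 nodes with single edges (A_4). One simple-root ordering that puts it in standard form is (alpha_3, alpha_2, alpha_4, alpha_1). So the algebra is type A_4, i.e. sl(5).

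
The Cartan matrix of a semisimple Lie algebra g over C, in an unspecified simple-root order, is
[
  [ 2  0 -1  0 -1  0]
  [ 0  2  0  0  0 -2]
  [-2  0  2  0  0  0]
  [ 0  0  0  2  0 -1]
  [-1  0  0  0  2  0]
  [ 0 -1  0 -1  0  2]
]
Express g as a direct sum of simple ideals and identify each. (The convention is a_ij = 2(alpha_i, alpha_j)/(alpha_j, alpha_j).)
The diagram associated to this matrix has two connected components: the simple roots {alpha_1, alpha_3, alpha_5} form a chain of 3 nodes with a double edge at one end; the terminal node there is the unique long simple root (C_3), and {alpha_2, alpha_4, alpha_6} form a chain of 3 nodes with a double edge at one end; the terminal node there is the unique long simple root (C_3). A semisimple Lie algebra decomposes uniquely as the direct sum of simple ideals, one per connected component of its Dynkin diagram, so g ≅ C_3 ⊕ C_3 (dimension 21 + 21 = 42).

C_3 + C_3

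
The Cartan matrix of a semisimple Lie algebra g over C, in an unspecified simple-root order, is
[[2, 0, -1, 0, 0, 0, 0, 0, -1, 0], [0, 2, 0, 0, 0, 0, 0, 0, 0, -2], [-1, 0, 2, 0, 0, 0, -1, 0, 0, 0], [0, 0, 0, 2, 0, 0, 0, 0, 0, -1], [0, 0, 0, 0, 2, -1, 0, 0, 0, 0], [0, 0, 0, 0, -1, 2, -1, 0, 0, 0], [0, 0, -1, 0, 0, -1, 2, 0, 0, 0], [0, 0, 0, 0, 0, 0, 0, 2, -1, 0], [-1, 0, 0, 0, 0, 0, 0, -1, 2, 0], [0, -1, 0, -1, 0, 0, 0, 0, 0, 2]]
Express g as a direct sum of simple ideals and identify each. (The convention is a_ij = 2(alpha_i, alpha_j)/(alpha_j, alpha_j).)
type A_7 + type C_3

The diagram associated to this matrix has two connected components: the simple roots {alpha_1, alpha_3, alpha_5, alpha_6, alpha_7, alpha_8, alpha_9} form a chain of 7 nodes with single edges (A_7), and {alpha_2, alpha_4, alpha_10} form a chain of 3 nodes with a double edge at one end; the terminal node there is the unique long simple root (C_3). A semisimple Lie algebra decomposes uniquely as the direct sum of simple ideals, one per connected component of its Dynkin diagram, so g ≅ A_7 ⊕ C_3 (dimension 63 + 21 = 84).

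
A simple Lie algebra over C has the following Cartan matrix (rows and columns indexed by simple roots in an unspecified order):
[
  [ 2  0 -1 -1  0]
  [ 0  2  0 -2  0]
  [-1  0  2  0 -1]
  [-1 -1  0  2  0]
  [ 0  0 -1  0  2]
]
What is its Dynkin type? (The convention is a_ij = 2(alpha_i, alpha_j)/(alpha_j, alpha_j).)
The matrix has rank 5 with 2's on the diagonal. Reading the off-diagonal entries as Dynkin edges (a single edge where a_ij = a_ji = -1; a double or triple edge where a_ij * a_ji = 2 or 3), the diagram is a chain of 5 nodes with a double edge at one end; the terminal node there is the unique long simple root (C_5). One simple-root ordering that puts it in standard form is (alpha_5, alpha_3, alpha_1, alpha_4, alpha_2). So the algebra is type C_5, i.e. sp(10).

C5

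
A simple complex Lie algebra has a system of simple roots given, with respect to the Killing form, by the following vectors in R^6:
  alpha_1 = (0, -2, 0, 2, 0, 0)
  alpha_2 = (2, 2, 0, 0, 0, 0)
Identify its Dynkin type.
A_2 (sl(3))

Compute the Cartan integers a_ij = 2(alpha_i, alpha_j)/(alpha_j, alpha_j); the resulting 2x2 Cartan matrix is
[[2, -1], [-1, 2]].
All simple roots have the same length, so the diagram is simply laced. The associated Dynkin diagram is a chain of 2 nodes with single edges (A_2), so the type is A_2 (the algebra sl(3)).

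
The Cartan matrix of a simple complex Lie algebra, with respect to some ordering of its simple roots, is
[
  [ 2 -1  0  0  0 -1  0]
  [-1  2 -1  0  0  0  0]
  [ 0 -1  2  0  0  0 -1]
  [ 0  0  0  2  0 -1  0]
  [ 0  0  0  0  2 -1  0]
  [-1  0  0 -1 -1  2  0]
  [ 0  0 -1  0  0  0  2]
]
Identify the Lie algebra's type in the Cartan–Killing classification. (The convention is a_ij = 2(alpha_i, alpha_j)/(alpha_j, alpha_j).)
D_7

The matrix has rank 7 with 2's on the diagonal. Reading the off-diagonal entries as Dynkin edges (a single edge where a_ij = a_ji = -1; a double or triple edge where a_ij * a_ji = 2 or 3), the diagram is a chain of 5 nodes with a fork of two nodes at one end (D_7). One simple-root ordering that puts it in standard form is (alpha_7, alpha_3, alpha_2, alpha_1, alpha_6, alpha_5, alpha_4). So the algebra is type D_7, i.e. so(14).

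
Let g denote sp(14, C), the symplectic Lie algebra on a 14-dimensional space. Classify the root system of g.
This is sp(14), which has dimension 14(14+1)/2 = 105 and rank 14/2 = 7. In the classification of classical Lie algebras, the symplectic algebra sp(2n) has type C_n; here n = 7, so the Dynkin diagram is a chain of 7 nodes with a double edge at one end; the terminal node there is the unique long simple root (C_7). Hence the type is C_7.

C_7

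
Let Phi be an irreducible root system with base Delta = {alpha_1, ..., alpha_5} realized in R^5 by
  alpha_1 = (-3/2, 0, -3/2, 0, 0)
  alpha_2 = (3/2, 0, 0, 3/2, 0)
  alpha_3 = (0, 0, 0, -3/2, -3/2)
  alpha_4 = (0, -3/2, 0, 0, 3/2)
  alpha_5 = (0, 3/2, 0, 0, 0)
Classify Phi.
Compute the Cartan integers a_ij = 2(alpha_i, alpha_j)/(alpha_j, alpha_j); the resulting 5x5 Cartan matrix is
[[2, -1, 0, 0, 0], [-1, 2, -1, 0, 0], [0, -1, 2, -1, 0], [0, 0, -1, 2, -2], [0, 0, 0, -1, 2]].
The roots have two lengths (squared-length ratio 2:1); the short ones are alpha_{5}. The associated Dynkin diagram is a chain of 5 nodes with a double edge at one end; the terminal node there is the unique short simple root (B_5), so the type is B_5 (the algebra so(11)).

B_5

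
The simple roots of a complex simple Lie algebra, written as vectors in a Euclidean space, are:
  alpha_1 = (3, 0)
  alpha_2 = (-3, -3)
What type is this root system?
Compute the Cartan integers a_ij = 2(alpha_i, alpha_j)/(alpha_j, alpha_j); the resulting 2x2 Cartan matrix is
[[2, -1], [-2, 2]].
The roots have two lengths (squared-length ratio 2:1); the short ones are alpha_{1}. The associated Dynkin diagram is a chain of 2 nodes with a double edge at one end; the terminal node there is the unique short simple root (B_2), so the type is B_2 (the algebra so(5)).

type B_2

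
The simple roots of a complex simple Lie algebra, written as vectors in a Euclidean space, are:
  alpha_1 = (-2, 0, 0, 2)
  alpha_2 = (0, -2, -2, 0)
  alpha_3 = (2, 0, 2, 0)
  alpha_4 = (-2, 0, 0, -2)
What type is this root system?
Compute the Cartan integers a_ij = 2(alpha_i, alpha_j)/(alpha_j, alpha_j); the resulting 4x4 Cartan matrix is
[[2, 0, -1, 0], [0, 2, -1, 0], [-1, -1, 2, -1], [0, 0, -1, 2]].
All simple roots have the same length, so the diagram is simply laced. The associated Dynkin diagram is a chain of 2 nodes with a fork of two nodes at one end (D_4), so the type is D_4 (the algebra so(8)).

D_4 (so(8))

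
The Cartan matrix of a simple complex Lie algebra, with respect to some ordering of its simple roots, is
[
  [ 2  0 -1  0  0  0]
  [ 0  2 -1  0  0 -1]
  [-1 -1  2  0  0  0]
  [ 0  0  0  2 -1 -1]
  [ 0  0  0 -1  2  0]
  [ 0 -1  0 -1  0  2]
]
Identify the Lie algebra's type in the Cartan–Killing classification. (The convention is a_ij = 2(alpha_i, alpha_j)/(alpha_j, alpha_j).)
A6

The matrix has rank 6 with 2's on the diagonal. Reading the off-diagonal entries as Dynkin edges (a single edge where a_ij = a_ji = -1; a double or triple edge where a_ij * a_ji = 2 or 3), the diagram is a chain of 6 nodes with single edges (A_6). One simple-root ordering that puts it in standard form is (alpha_1, alpha_3, alpha_2, alpha_6, alpha_4, alpha_5). So the algebra is type A_6, i.e. sl(7).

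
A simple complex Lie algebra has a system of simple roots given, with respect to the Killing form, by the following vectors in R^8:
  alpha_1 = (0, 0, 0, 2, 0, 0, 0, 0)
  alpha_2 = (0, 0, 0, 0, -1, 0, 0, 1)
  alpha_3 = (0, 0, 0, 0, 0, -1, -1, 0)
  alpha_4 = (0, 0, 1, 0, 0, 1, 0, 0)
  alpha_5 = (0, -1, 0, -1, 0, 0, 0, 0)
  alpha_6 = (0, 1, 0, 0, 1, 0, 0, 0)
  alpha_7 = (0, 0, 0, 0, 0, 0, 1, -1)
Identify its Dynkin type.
Compute the Cartan integers a_ij = 2(alpha_i, alpha_j)/(alpha_j, alpha_j); the resulting 7x7 Cartan matrix is
[[2, 0, 0, 0, -2, 0, 0], [0, 2, 0, 0, 0, -1, -1], [0, 0, 2, -1, 0, 0, -1], [0, 0, -1, 2, 0, 0, 0], [-1, 0, 0, 0, 2, -1, 0], [0, -1, 0, 0, -1, 2, 0], [0, -1, -1, 0, 0, 0, 2]].
The roots have two lengths (squared-length ratio 2:1); the short ones are alpha_{2,3,4,5,6,7}. The associated Dynkin diagram is a chain of 7 nodes with a double edge at one end; the terminal node there is the unique long simple root (C_7), so the type is C_7 (the algebra sp(14)).

C7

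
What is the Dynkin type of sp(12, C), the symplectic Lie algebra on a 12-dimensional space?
This is sp(12), which has dimension 12(12+1)/2 = 78 and rank 12/2 = 6. In the classification of classical Lie algebras, the symplectic algebra sp(2n) has type C_n; here n = 6, so the Dynkin diagram is a chain of 6 nodes with a double edge at one end; the terminal node there is the unique long simple root (C_6). Hence the type is C_6.

type C_6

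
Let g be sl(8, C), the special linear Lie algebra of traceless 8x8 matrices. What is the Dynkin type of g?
A_7

This is sl(8), which has dimension 8^2 - 1 = 63 and rank 8 - 1 = 7 (a Cartan subalgebra is the diagonal traceless matrices). In the classification of classical Lie algebras, the special linear algebra sl(n+1) has type A_n; here n = 7, so the Dynkin diagram is a chain of 7 nodes with single edges (A_7). Hence the type is A_7.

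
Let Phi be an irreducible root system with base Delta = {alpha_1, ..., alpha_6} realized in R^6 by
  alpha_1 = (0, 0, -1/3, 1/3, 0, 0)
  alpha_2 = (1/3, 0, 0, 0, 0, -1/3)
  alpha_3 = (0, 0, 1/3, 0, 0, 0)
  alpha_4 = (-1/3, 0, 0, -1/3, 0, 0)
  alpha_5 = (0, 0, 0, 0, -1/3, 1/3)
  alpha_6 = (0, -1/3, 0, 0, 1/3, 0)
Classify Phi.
B6

Compute the Cartan integers a_ij = 2(alpha_i, alpha_j)/(alpha_j, alpha_j); the resulting 6x6 Cartan matrix is
[[2, 0, -2, -1, 0, 0], [0, 2, 0, -1, -1, 0], [-1, 0, 2, 0, 0, 0], [-1, -1, 0, 2, 0, 0], [0, -1, 0, 0, 2, -1], [0, 0, 0, 0, -1, 2]].
The roots have two lengths (squared-length ratio 2:1); the short ones are alpha_{3}. The associated Dynkin diagram is a chain of 6 nodes with a double edge at one end; the terminal node there is the unique short simple root (B_6), so the type is B_6 (the algebra so(13)).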